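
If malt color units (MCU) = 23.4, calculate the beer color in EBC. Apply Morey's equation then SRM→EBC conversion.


SRM = 1.4922·MCU^0.6859;  EBC = SRM·1.97
SRM = 1.4922·23.4^0.6859 = 12.9710
EBC = 12.9710·1.97

25.5528 EBC


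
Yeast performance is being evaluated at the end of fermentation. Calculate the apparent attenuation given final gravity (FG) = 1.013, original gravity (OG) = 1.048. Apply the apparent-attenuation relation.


AA = (OG − FG)/(OG − 1) · 100
AA = (1.048 − 1.013)/(1.048 − 1) · 100

72.9167 %


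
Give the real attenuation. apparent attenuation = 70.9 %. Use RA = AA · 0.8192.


RA = 70.9 · 0.8192

58.0813 %


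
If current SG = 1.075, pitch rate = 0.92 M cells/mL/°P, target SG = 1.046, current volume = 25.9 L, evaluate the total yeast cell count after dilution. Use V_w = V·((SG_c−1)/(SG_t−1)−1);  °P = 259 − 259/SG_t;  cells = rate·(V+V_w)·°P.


V_w = 25.9·((1.075−1)/(1.046−1)−1) = 16.3283
V_final = 25.9 + 16.3283 = 42.2283
°P = 259 − 259/1.046 = 11.3901
cells = 0.92·42.2283·11.3901

442.5037 billion cells


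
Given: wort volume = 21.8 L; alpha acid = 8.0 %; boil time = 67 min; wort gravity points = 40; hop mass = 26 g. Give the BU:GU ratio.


U = 1.65·0.000125^(GP/1000)·(1−e^(−0.04t))/4.15;  IBU = (α/100)·m·U·1000/V;  BU:GU = IBU/GP
U = 1.65·0.000125^(40/1000)·(1−e^(−0.04·67))/4.15 = 0.2585
IBU = (8.0/100)·26·0.2585·1000/21.8 = 24.6645
BU:GU = 24.6645/40

0.6166


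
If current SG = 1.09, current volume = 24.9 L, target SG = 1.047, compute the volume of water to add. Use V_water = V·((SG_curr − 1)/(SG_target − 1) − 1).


V_water = 24.9·((1.09 − 1)/(1.047 − 1) − 1)

22.7809 L


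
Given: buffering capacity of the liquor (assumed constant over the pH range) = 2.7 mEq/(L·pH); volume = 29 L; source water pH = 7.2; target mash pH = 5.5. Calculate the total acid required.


acid = buffering capacity · (pH_source − pH_target) · V
acid = 2.7 · (7.2 − 5.5) · 29

133.1100 mEq


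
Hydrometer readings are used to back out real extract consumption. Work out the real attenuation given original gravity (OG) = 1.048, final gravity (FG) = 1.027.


AA = (OG−FG)/(OG−1)·100;  RA = AA·0.8192
AA = (1.048 − 1.027)/(1.048 − 1)·100 = 43.7500
RA = 43.7500·0.8192

35.8400 %


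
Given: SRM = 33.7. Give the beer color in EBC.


EBC = SRM · 1.97
EBC = 33.7 · 1.97

66.3890 EBC


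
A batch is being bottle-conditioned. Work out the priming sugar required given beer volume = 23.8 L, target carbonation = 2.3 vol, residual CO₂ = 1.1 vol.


sugar = (target − residual)·4.0·V
sugar = (2.3 − 1.1)·4.0·23.8

114.2400 g


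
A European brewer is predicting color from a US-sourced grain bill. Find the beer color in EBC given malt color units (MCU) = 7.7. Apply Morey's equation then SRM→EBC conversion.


SRM = 1.4922·MCU^0.6859;  EBC = SRM·1.97
SRM = 1.4922·7.7^0.6859 = 6.0516
EBC = 6.0516·1.97

11.9217 EBC


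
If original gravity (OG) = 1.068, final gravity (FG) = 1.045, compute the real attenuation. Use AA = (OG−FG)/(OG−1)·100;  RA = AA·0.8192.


AA = (1.068 − 1.045)/(1.068 − 1)·100 = 33.8235
RA = 33.8235·0.8192

27.7082 %


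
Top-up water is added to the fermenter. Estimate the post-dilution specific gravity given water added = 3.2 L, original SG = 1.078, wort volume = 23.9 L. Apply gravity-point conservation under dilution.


SG_new = 1 + (SG_old − 1)·V_old/(V_old + V_water)
pts = (1.078 − 1)·1000·23.9/(23.9 + 3.2) = 68.7897
SG_new = 1 + 68.7897/1000

1.0688


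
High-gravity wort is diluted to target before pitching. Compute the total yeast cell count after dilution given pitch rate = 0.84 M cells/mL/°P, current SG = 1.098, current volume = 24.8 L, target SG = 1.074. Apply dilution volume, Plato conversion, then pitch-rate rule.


V_w = V·((SG_c−1)/(SG_t−1)−1);  °P = 259 − 259/SG_t;  cells = rate·(V+V_w)·°P
V_w = 24.8·((1.098−1)/(1.074−1)−1) = 8.0432
V_final = 24.8 + 8.0432 = 32.8432
°P = 259 − 259/1.074 = 17.8454
cells = 0.84·32.8432·17.8454

492.3257 billion cells


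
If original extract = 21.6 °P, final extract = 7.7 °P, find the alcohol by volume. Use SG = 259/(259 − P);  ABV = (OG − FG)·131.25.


OG = 259/(259 − 21.6) = 1.0910
FG = 259/(259 − 7.7) = 1.0306
ABV = (1.0910 − 1.0306)·131.25

7.9203 % ABV


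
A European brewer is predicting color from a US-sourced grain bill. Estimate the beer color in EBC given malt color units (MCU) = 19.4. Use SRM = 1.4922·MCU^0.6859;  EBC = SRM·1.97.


SRM = 1.4922·19.4^0.6859 = 11.4059
EBC = 11.4059·1.97

22.4697 EBC


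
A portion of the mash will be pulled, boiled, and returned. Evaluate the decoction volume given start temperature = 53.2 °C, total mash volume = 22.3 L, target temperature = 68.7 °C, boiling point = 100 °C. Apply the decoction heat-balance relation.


V_dec = V_total·(T_target − T_start)/(T_boil − T_start)
V_dec = 22.3·(68.7 − 53.2)/(100 − 53.2)

7.3857 L


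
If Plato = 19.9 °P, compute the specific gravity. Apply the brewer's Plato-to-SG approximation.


SG = 259/(259 − P)
SG = 259/(259 − 19.9)

1.0832


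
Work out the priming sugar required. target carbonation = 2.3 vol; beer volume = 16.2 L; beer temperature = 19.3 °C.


residual = 14.695·(0.01821 + 0.09011·e^(−0.04·T));  sugar = (target − residual)·4.0·V
residual = 14.695·(0.01821 + 0.09011·e^(−0.04·19.3)) = 0.8795
sugar = (2.3 − 0.8795)·4.0·16.2

92.0499 g


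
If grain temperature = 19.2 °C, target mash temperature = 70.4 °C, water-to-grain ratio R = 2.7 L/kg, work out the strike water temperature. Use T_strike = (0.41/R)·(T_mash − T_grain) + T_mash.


T_strike = (0.41/2.7)·(70.4 − 19.2) + 70.4

78.1748 °C


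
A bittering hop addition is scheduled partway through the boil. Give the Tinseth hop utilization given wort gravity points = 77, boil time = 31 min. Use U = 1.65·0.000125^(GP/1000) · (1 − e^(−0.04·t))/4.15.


bigness = 1.65·0.000125^(77/1000) = 0.8259
boil_factor = (1 − e^(−0.04·31))/4.15 = 0.1712
U = 0.8259 · 0.1712

0.1414


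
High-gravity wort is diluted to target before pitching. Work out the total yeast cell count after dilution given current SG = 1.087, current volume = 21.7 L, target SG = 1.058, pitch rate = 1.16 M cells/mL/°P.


V_w = V·((SG_c−1)/(SG_t−1)−1);  °P = 259 − 259/SG_t;  cells = rate·(V+V_w)·°P
V_w = 21.7·((1.087−1)/(1.058−1)−1) = 10.8500
V_final = 21.7 + 10.8500 = 32.5500
°P = 259 − 259/1.058 = 14.1985
cells = 1.16·32.5500·14.1985

536.1065 billion cells


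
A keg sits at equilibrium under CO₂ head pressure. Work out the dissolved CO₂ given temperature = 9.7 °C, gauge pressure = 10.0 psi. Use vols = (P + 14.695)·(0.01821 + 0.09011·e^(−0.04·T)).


vols = (10.0 + 14.695)·(0.01821 + 0.09011·e^(−0.04·9.7))

1.9593 volumes


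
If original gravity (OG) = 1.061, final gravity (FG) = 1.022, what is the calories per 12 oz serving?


ABW = (OG−FG)·131.25·0.79/FG;  °P = 259 − 259/SG (for OG→OE and FG→AE);  RE = 0.1808·OE + 0.8192·AE;  Cal = (6.9·ABW + 4·(RE−0.1))·FG·3.55
ABW = (1.061 − 1.022)·131.25·0.79/1.022 = 3.9568
OE = 259 − 259/1.061 = 14.8907 °P
AE = 259 − 259/1.022 = 5.5753 °P
RE = 0.1808·14.8907 + 0.8192·5.5753 = 7.2596 °P
Cal = (6.9·3.9568 + 4·(7.2596−0.1))·1.022·3.55

202.9555 kcal


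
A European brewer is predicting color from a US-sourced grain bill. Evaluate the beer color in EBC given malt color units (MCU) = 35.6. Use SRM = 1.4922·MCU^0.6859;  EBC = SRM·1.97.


SRM = 1.4922·35.6^0.6859 = 17.2968
EBC = 17.2968·1.97

34.0748 EBC


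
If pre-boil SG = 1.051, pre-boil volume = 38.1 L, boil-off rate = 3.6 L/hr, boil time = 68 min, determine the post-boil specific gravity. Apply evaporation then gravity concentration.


V_post = V_pre − rate·(t/60);  SG_post = 1 + (SG_pre−1)·V_pre/V_post
V_post = 38.1 − 3.6·(68/60) = 34.0200
SG_post = 1 + (1.051 − 1)·38.1/34.0200

1.0571


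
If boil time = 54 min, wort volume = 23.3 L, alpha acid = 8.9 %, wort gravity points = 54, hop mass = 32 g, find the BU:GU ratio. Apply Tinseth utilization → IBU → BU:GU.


U = 1.65·0.000125^(GP/1000)·(1−e^(−0.04t))/4.15;  IBU = (α/100)·m·U·1000/V;  BU:GU = IBU/GP
U = 1.65·0.000125^(54/1000)·(1−e^(−0.04·54))/4.15 = 0.2165
IBU = (8.9/100)·32·0.2165·1000/23.3 = 26.4629
BU:GU = 26.4629/54

0.4901


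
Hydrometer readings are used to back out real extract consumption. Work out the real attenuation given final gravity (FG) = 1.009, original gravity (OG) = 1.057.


AA = (OG−FG)/(OG−1)·100;  RA = AA·0.8192
AA = (1.057 − 1.009)/(1.057 − 1)·100 = 84.2105
RA = 84.2105·0.8192

68.9853 %


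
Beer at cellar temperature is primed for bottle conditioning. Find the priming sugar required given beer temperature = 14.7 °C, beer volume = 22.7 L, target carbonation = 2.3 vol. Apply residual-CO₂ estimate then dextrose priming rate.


residual = 14.695·(0.01821 + 0.09011·e^(−0.04·T));  sugar = (target − residual)·4.0·V
residual = 14.695·(0.01821 + 0.09011·e^(−0.04·14.7)) = 1.0031
sugar = (2.3 − 1.0031)·4.0·22.7

117.7597 g


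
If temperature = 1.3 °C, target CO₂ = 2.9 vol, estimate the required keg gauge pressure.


psi = vols/(0.01821 + 0.09011·e^(−0.04·T)) − 14.695
psi = 2.9/(0.01821 + 0.09011·e^(−0.04·1.3)) − 14.695

13.2557 psi


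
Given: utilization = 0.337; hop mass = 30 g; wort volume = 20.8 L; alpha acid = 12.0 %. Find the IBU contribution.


IBU = (α/100)·mass·U·1000 / V
IBU = (12.0/100)·30·0.337·1000 / 20.8

58.3269 IBU


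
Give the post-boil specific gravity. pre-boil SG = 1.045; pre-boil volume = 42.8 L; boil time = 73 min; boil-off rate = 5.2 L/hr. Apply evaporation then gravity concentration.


V_post = V_pre − rate·(t/60);  SG_post = 1 + (SG_pre−1)·V_pre/V_post
V_post = 42.8 − 5.2·(73/60) = 36.4733
SG_post = 1 + (1.045 − 1)·42.8/36.4733

1.0528


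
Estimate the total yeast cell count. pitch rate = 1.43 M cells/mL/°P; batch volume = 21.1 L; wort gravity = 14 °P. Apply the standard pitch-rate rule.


cells (billions) = rate · V_L · °P
cells = 1.43 · 21.1 · 14

422.4220 billion cells


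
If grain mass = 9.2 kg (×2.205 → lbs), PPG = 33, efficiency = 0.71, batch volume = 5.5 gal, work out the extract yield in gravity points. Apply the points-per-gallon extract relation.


points = lbs × PPG × eff / vol
lbs = 9.2 × 2.205 = 20.2860
points = 20.2860 × 33 × 0.71 / 5.5

86.4184 points


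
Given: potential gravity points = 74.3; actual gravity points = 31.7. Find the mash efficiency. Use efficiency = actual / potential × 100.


efficiency = 31.7 / 74.3 × 100

42.6649 %


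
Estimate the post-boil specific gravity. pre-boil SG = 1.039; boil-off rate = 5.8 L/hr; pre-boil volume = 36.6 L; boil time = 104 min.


V_post = V_pre − rate·(t/60);  SG_post = 1 + (SG_pre−1)·V_pre/V_post
V_post = 36.6 − 5.8·(104/60) = 26.5467
SG_post = 1 + (1.039 − 1)·36.6/26.5467

1.0538


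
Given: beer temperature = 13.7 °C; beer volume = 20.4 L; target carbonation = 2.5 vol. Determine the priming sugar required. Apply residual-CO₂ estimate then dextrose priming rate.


residual = 14.695·(0.01821 + 0.09011·e^(−0.04·T));  sugar = (target − residual)·4.0·V
residual = 14.695·(0.01821 + 0.09011·e^(−0.04·13.7)) = 1.0331
sugar = (2.5 − 1.0331)·4.0·20.4

119.6988 g


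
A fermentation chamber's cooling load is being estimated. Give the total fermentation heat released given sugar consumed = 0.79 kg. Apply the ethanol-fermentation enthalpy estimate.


Q = m_sugar · 590 kJ/kg
Q = 0.79 · 590

466.1000 kJ


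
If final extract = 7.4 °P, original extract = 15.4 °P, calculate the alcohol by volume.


SG = 259/(259 − P);  ABV = (OG − FG)·131.25
OG = 259/(259 − 15.4) = 1.0632
FG = 259/(259 − 7.4) = 1.0294
ABV = (1.0632 − 1.0294)·131.25

4.4371 % ABV


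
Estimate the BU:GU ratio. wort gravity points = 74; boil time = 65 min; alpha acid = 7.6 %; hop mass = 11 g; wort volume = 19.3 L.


U = 1.65·0.000125^(GP/1000)·(1−e^(−0.04t))/4.15;  IBU = (α/100)·m·U·1000/V;  BU:GU = IBU/GP
U = 1.65·0.000125^(74/1000)·(1−e^(−0.04·65))/4.15 = 0.1893
IBU = (7.6/100)·11·0.1893·1000/19.3 = 8.1986
BU:GU = 8.1986/74

0.1108


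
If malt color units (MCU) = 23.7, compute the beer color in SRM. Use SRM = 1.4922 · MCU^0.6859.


SRM = 1.4922 · 23.7^0.6859

13.0848 SRM


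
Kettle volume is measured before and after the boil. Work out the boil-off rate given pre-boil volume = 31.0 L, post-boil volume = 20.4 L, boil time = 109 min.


rate = (V_pre − V_post) / (t_min/60)
rate = (31.0 − 20.4) / (109/60)

5.8349 L/hr


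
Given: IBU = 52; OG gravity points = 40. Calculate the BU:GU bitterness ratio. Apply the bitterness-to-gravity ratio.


BU:GU = IBU / OG_points
BU:GU = 52 / 40

1.3000


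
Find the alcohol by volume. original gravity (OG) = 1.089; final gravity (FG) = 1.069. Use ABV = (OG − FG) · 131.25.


ABV = (1.089 − 1.069) · 131.25

2.6250 % ABV


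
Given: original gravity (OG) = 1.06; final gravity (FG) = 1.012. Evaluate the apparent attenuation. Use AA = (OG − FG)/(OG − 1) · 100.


AA = (1.06 − 1.012)/(1.06 − 1) · 100

80.0000 %


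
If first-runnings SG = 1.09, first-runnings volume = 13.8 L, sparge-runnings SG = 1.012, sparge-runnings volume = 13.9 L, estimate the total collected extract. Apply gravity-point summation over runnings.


total = Σ (SG_i − 1)·1000·V_i
first = (1.09 − 1)·1000·13.8 = 1242.0000
sparge = (1.012 − 1)·1000·13.9 = 166.8000
total = 1242.0000 + 166.8000

1408.8000 gravity·L


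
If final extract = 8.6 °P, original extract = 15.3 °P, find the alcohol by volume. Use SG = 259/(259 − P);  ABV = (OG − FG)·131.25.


OG = 259/(259 − 15.3) = 1.0628
FG = 259/(259 − 8.6) = 1.0343
ABV = (1.0628 − 1.0343)·131.25

3.7324 % ABV


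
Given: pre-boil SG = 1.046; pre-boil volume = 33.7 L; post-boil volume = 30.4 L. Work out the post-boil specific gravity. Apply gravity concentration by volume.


SG_post = 1 + (SG_pre − 1)·V_pre/V_post
pts_pre = (1.046 − 1)·1000 = 46.0000
pts_post = 46.0000·33.7/30.4 = 50.9934
SG_post = 1 + 50.9934/1000

1.0510


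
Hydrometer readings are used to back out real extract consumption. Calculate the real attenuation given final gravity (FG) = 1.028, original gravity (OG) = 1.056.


AA = (OG−FG)/(OG−1)·100;  RA = AA·0.8192
AA = (1.056 − 1.028)/(1.056 − 1)·100 = 50.0000
RA = 50.0000·0.8192

40.9600 %


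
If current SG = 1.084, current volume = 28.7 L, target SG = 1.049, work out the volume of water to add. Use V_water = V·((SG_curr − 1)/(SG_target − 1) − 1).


V_water = 28.7·((1.084 − 1)/(1.049 − 1) − 1)

20.5000 L


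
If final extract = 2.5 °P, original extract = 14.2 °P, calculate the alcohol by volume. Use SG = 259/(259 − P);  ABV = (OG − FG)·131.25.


OG = 259/(259 − 14.2) = 1.0580
FG = 259/(259 − 2.5) = 1.0097
ABV = (1.0580 − 1.0097)·131.25

6.3341 % ABV


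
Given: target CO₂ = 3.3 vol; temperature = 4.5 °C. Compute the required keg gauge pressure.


psi = vols/(0.01821 + 0.09011·e^(−0.04·T)) − 14.695
psi = 3.3/(0.01821 + 0.09011·e^(−0.04·4.5)) − 14.695

20.6081 psi


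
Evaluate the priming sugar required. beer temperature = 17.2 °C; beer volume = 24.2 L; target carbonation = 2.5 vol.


residual = 14.695·(0.01821 + 0.09011·e^(−0.04·T));  sugar = (target − residual)·4.0·V
residual = 14.695·(0.01821 + 0.09011·e^(−0.04·17.2)) = 0.9331
sugar = (2.5 − 0.9331)·4.0·24.2

151.6763 g


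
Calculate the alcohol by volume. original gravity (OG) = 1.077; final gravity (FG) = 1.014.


ABV = (OG − FG) · 131.25
ABV = (1.077 − 1.014) · 131.25

8.2687 % ABV


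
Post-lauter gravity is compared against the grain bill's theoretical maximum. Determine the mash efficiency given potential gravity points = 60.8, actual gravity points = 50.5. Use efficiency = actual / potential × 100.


efficiency = 50.5 / 60.8 × 100

83.0592 %


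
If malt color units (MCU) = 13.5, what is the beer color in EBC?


SRM = 1.4922·MCU^0.6859;  EBC = SRM·1.97
SRM = 1.4922·13.5^0.6859 = 8.8945
EBC = 8.8945·1.97

17.5222 EBC


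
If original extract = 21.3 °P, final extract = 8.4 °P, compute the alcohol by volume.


SG = 259/(259 − P);  ABV = (OG − FG)·131.25
OG = 259/(259 − 21.3) = 1.0896
FG = 259/(259 − 8.4) = 1.0335
ABV = (1.0896 − 1.0335)·131.25

7.3617 % ABV


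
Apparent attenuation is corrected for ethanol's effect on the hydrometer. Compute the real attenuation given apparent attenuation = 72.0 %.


RA = AA · 0.8192
RA = 72.0 · 0.8192

58.9824 %


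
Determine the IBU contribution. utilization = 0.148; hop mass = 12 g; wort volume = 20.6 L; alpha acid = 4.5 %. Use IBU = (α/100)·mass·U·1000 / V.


IBU = (4.5/100)·12·0.148·1000 / 20.6

3.8796 IBU


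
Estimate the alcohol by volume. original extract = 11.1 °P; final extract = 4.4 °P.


SG = 259/(259 − P);  ABV = (OG − FG)·131.25
OG = 259/(259 − 11.1) = 1.0448
FG = 259/(259 − 4.4) = 1.0173
ABV = (1.0448 − 1.0173)·131.25

3.6086 % ABV


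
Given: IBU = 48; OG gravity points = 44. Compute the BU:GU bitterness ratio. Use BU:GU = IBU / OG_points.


BU:GU = 48 / 44

1.0909


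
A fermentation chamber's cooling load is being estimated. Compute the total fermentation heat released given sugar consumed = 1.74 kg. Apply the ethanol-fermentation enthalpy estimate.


Q = m_sugar · 590 kJ/kg
Q = 1.74 · 590

1026.6000 kJ


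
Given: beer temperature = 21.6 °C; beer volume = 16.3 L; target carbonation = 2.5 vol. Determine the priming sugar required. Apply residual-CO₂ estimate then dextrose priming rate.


residual = 14.695·(0.01821 + 0.09011·e^(−0.04·T));  sugar = (target − residual)·4.0·V
residual = 14.695·(0.01821 + 0.09011·e^(−0.04·21.6)) = 0.8257
sugar = (2.5 − 0.8257)·4.0·16.3

109.1646 g


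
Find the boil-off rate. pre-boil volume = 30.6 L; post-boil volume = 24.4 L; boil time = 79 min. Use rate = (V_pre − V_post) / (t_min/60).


rate = (30.6 − 24.4) / (79/60)

4.7089 L/hr


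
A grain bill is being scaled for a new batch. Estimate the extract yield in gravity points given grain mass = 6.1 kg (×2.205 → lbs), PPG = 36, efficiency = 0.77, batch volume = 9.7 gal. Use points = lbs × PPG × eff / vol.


lbs = 6.1 × 2.205 = 13.4505
points = 13.4505 × 36 × 0.77 / 9.7

38.4379 points


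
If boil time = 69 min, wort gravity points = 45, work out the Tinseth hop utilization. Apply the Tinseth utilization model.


U = 1.65·0.000125^(GP/1000) · (1 − e^(−0.04·t))/4.15
bigness = 1.65·0.000125^(45/1000) = 1.1011
boil_factor = (1 − e^(−0.04·69))/4.15 = 0.2257
U = 1.1011 · 0.2257

0.2485


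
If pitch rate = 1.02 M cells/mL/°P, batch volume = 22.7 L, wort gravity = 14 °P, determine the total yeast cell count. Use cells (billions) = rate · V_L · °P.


cells = 1.02 · 22.7 · 14

324.1560 billion cells


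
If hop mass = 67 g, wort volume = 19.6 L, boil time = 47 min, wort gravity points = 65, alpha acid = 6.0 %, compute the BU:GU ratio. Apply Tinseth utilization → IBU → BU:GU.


U = 1.65·0.000125^(GP/1000)·(1−e^(−0.04t))/4.15;  IBU = (α/100)·m·U·1000/V;  BU:GU = IBU/GP
U = 1.65·0.000125^(65/1000)·(1−e^(−0.04·47))/4.15 = 0.1879
IBU = (6.0/100)·67·0.1879·1000/19.6 = 38.5300
BU:GU = 38.5300/65

0.5928


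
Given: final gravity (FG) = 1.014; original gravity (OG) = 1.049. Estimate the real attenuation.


AA = (OG−FG)/(OG−1)·100;  RA = AA·0.8192
AA = (1.049 − 1.014)/(1.049 − 1)·100 = 71.4286
RA = 71.4286·0.8192

58.5143 %


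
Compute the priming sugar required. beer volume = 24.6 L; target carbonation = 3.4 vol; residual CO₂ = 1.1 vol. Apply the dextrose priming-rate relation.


sugar = (target − residual)·4.0·V
sugar = (3.4 − 1.1)·4.0·24.6

226.3200 g


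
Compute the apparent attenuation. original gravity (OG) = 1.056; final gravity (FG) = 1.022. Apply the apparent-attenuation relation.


AA = (OG − FG)/(OG − 1) · 100
AA = (1.056 − 1.022)/(1.056 − 1) · 100

60.7143 %


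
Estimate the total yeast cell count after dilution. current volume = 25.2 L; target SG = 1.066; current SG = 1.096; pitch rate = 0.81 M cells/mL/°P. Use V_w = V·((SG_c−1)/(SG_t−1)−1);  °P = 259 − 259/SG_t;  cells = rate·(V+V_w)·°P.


V_w = 25.2·((1.096−1)/(1.066−1)−1) = 11.4545
V_final = 25.2 + 11.4545 = 36.6545
°P = 259 − 259/1.066 = 16.0356
cells = 0.81·36.6545·16.0356

476.1013 billion cells


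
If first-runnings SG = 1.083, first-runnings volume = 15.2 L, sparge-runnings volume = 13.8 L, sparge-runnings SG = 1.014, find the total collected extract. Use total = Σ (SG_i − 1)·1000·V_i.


first = (1.083 − 1)·1000·15.2 = 1261.6000
sparge = (1.014 − 1)·1000·13.8 = 193.2000
total = 1261.6000 + 193.2000

1454.8000 gravity·L


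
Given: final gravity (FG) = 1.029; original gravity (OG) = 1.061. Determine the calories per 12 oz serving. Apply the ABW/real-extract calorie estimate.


ABW = (OG−FG)·131.25·0.79/FG;  °P = 259 − 259/SG (for OG→OE and FG→AE);  RE = 0.1808·OE + 0.8192·AE;  Cal = (6.9·ABW + 4·(RE−0.1))·FG·3.55
ABW = (1.061 − 1.029)·131.25·0.79/1.029 = 3.2245
OE = 259 − 259/1.061 = 14.8907 °P
AE = 259 − 259/1.029 = 7.2993 °P
RE = 0.1808·14.8907 + 0.8192·7.2993 = 8.6718 °P
Cal = (6.9·3.2245 + 4·(8.6718−0.1))·1.029·3.55

206.5244 kcal


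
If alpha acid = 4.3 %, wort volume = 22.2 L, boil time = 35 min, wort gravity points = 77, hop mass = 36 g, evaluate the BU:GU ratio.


U = 1.65·0.000125^(GP/1000)·(1−e^(−0.04t))/4.15;  IBU = (α/100)·m·U·1000/V;  BU:GU = IBU/GP
U = 1.65·0.000125^(77/1000)·(1−e^(−0.04·35))/4.15 = 0.1499
IBU = (4.3/100)·36·0.1499·1000/22.2 = 10.4555
BU:GU = 10.4555/77

0.1358


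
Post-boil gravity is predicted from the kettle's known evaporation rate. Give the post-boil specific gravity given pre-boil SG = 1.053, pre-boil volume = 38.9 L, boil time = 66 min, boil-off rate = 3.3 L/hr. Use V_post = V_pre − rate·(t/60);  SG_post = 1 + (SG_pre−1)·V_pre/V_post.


V_post = 38.9 − 3.3·(66/60) = 35.2700
SG_post = 1 + (1.053 − 1)·38.9/35.2700

1.0585


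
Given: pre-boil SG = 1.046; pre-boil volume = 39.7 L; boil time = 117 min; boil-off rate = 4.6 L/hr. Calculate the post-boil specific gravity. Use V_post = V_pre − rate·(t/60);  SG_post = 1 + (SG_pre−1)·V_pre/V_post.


V_post = 39.7 − 4.6·(117/60) = 30.7300
SG_post = 1 + (1.046 − 1)·39.7/30.7300

1.0594


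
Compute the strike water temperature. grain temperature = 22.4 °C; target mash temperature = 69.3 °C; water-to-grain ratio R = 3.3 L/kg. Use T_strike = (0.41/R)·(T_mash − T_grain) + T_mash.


T_strike = (0.41/3.3)·(69.3 − 22.4) + 69.3

75.1270 °C


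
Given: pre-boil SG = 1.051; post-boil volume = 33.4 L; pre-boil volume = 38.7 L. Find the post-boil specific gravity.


SG_post = 1 + (SG_pre − 1)·V_pre/V_post
pts_pre = (1.051 − 1)·1000 = 51.0000
pts_post = 51.0000·38.7/33.4 = 59.0928
SG_post = 1 + 59.0928/1000

1.0591


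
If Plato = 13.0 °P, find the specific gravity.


SG = 259/(259 − P)
SG = 259/(259 − 13.0)

1.0528


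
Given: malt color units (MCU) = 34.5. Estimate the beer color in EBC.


SRM = 1.4922·MCU^0.6859;  EBC = SRM·1.97
SRM = 1.4922·34.5^0.6859 = 16.9284
EBC = 16.9284·1.97

33.3490 EBC


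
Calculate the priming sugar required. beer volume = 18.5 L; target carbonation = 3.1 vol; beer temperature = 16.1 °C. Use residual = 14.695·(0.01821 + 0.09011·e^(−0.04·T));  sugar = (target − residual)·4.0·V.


residual = 14.695·(0.01821 + 0.09011·e^(−0.04·16.1)) = 0.9630
sugar = (3.1 − 0.9630)·4.0·18.5

158.1357 g


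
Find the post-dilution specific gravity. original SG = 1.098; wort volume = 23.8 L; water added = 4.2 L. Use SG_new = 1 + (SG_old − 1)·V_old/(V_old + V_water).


pts = (1.098 − 1)·1000·23.8/(23.8 + 4.2) = 83.3000
SG_new = 1 + 83.3000/1000

1.0833


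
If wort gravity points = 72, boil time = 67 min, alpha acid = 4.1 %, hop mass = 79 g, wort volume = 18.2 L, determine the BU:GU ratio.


U = 1.65·0.000125^(GP/1000)·(1−e^(−0.04t))/4.15;  IBU = (α/100)·m·U·1000/V;  BU:GU = IBU/GP
U = 1.65·0.000125^(72/1000)·(1−e^(−0.04·67))/4.15 = 0.1939
IBU = (4.1/100)·79·0.1939·1000/18.2 = 34.5069
BU:GU = 34.5069/72

0.4793


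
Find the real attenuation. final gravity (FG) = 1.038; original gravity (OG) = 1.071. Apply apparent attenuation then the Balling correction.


AA = (OG−FG)/(OG−1)·100;  RA = AA·0.8192
AA = (1.071 − 1.038)/(1.071 − 1)·100 = 46.4789
RA = 46.4789·0.8192

38.0755 %


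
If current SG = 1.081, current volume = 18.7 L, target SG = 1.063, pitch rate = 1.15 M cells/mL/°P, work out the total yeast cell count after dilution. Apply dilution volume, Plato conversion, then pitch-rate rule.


V_w = V·((SG_c−1)/(SG_t−1)−1);  °P = 259 − 259/SG_t;  cells = rate·(V+V_w)·°P
V_w = 18.7·((1.081−1)/(1.063−1)−1) = 5.3429
V_final = 18.7 + 5.3429 = 24.0429
°P = 259 − 259/1.063 = 15.3500
cells = 1.15·24.0429·15.3500

424.4152 billion cells


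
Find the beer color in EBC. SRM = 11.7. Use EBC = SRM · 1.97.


EBC = 11.7 · 1.97

23.0490 EBC


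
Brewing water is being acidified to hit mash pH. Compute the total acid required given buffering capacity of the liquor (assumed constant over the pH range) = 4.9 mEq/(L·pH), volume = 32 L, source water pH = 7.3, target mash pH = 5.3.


acid = buffering capacity · (pH_source − pH_target) · V
acid = 4.9 · (7.3 − 5.3) · 32

313.6000 mEq


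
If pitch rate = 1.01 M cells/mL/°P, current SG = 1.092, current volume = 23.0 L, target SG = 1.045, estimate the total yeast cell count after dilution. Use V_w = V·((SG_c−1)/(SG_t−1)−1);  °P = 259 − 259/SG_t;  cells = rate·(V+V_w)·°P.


V_w = 23.0·((1.092−1)/(1.045−1)−1) = 24.0222
V_final = 23.0 + 24.0222 = 47.0222
°P = 259 − 259/1.045 = 11.1531
cells = 1.01·47.0222·11.1531

529.6885 billion cells


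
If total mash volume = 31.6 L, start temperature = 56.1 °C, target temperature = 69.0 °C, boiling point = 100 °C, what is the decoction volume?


V_dec = V_total·(T_target − T_start)/(T_boil − T_start)
V_dec = 31.6·(69.0 − 56.1)/(100 − 56.1)

9.2856 L


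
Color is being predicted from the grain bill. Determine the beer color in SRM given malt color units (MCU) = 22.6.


SRM = 1.4922 · MCU^0.6859
SRM = 1.4922 · 22.6^0.6859

12.6651 SRM


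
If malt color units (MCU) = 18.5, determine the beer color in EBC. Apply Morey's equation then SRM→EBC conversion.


SRM = 1.4922·MCU^0.6859;  EBC = SRM·1.97
SRM = 1.4922·18.5^0.6859 = 11.0403
EBC = 11.0403·1.97

21.7494 EBC


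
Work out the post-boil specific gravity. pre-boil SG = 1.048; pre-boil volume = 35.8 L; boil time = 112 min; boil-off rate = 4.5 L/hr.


V_post = V_pre − rate·(t/60);  SG_post = 1 + (SG_pre−1)·V_pre/V_post
V_post = 35.8 − 4.5·(112/60) = 27.4000
SG_post = 1 + (1.048 − 1)·35.8/27.4000

1.0627


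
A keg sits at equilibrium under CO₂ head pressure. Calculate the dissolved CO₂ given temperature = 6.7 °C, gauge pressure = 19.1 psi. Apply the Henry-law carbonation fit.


vols = (P + 14.695)·(0.01821 + 0.09011·e^(−0.04·T))
vols = (19.1 + 14.695)·(0.01821 + 0.09011·e^(−0.04·6.7))

2.9448 volumes


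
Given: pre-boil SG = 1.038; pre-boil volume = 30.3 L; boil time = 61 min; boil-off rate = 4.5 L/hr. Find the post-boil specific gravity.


V_post = V_pre − rate·(t/60);  SG_post = 1 + (SG_pre−1)·V_pre/V_post
V_post = 30.3 − 4.5·(61/60) = 25.7250
SG_post = 1 + (1.038 − 1)·30.3/25.7250

1.0448


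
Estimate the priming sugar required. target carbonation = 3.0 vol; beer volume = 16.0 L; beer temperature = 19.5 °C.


residual = 14.695·(0.01821 + 0.09011·e^(−0.04·T));  sugar = (target − residual)·4.0·V
residual = 14.695·(0.01821 + 0.09011·e^(−0.04·19.5)) = 0.8746
sugar = (3.0 − 0.8746)·4.0·16.0

136.0255 g


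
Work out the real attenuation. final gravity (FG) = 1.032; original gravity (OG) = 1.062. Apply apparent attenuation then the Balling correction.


AA = (OG−FG)/(OG−1)·100;  RA = AA·0.8192
AA = (1.062 − 1.032)/(1.062 − 1)·100 = 48.3871
RA = 48.3871·0.8192

39.6387 %


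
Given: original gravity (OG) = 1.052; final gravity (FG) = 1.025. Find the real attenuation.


AA = (OG−FG)/(OG−1)·100;  RA = AA·0.8192
AA = (1.052 − 1.025)/(1.052 − 1)·100 = 51.9231
RA = 51.9231·0.8192

42.5354 %


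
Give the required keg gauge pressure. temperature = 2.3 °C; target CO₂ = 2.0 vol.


psi = vols/(0.01821 + 0.09011·e^(−0.04·T)) − 14.695
psi = 2.0/(0.01821 + 0.09011·e^(−0.04·2.3)) − 14.695

5.2254 psi


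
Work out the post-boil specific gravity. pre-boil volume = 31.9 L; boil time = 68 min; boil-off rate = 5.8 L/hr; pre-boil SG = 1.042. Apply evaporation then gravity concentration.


V_post = V_pre − rate·(t/60);  SG_post = 1 + (SG_pre−1)·V_pre/V_post
V_post = 31.9 − 5.8·(68/60) = 25.3267
SG_post = 1 + (1.042 − 1)·31.9/25.3267

1.0529


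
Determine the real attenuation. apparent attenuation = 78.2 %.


RA = AA · 0.8192
RA = 78.2 · 0.8192

64.0614 %


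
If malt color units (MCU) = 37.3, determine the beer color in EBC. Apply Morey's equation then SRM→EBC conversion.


SRM = 1.4922·MCU^0.6859;  EBC = SRM·1.97
SRM = 1.4922·37.3^0.6859 = 17.8592
EBC = 17.8592·1.97

35.1826 EBC


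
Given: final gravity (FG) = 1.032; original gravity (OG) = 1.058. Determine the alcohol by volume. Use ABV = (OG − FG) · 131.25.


ABV = (1.058 − 1.032) · 131.25

3.4125 % ABV


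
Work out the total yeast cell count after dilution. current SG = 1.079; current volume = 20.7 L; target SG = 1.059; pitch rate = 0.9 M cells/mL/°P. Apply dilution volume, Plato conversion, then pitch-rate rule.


V_w = V·((SG_c−1)/(SG_t−1)−1);  °P = 259 − 259/SG_t;  cells = rate·(V+V_w)·°P
V_w = 20.7·((1.079−1)/(1.059−1)−1) = 7.0169
V_final = 20.7 + 7.0169 = 27.7169
°P = 259 − 259/1.059 = 14.4297
cells = 0.9·27.7169·14.4297

359.9513 billion cells


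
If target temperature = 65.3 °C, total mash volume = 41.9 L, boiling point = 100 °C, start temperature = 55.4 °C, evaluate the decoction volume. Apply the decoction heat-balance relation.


V_dec = V_total·(T_target − T_start)/(T_boil − T_start)
V_dec = 41.9·(65.3 − 55.4)/(100 − 55.4)

9.3007 L


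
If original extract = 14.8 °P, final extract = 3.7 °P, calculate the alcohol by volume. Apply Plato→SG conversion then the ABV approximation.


SG = 259/(259 − P);  ABV = (OG − FG)·131.25
OG = 259/(259 − 14.8) = 1.0606
FG = 259/(259 − 3.7) = 1.0145
ABV = (1.0606 − 1.0145)·131.25

6.0524 % ABV


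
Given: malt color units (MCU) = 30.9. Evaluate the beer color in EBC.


SRM = 1.4922·MCU^0.6859;  EBC = SRM·1.97
SRM = 1.4922·30.9^0.6859 = 15.6960
EBC = 15.6960·1.97

30.9212 EBC


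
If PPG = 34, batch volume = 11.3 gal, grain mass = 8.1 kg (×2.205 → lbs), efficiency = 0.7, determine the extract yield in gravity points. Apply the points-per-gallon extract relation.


points = lbs × PPG × eff / vol
lbs = 8.1 × 2.205 = 17.8605
points = 17.8605 × 34 × 0.7 / 11.3

37.6177 points


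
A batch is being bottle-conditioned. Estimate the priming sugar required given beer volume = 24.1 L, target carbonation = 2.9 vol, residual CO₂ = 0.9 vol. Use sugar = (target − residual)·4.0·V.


sugar = (2.9 − 0.9)·4.0·24.1

192.8000 g


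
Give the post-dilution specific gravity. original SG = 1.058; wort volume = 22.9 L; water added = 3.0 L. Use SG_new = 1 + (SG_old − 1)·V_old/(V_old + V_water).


pts = (1.058 − 1)·1000·22.9/(22.9 + 3.0) = 51.2819
SG_new = 1 + 51.2819/1000

1.0513


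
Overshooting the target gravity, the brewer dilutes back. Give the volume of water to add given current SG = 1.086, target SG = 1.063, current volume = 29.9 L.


V_water = V·((SG_curr − 1)/(SG_target − 1) − 1)
V_water = 29.9·((1.086 − 1)/(1.063 − 1) − 1)

10.9159 L


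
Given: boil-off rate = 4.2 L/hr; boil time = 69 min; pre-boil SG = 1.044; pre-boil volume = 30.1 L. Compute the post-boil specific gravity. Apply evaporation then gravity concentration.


V_post = V_pre − rate·(t/60);  SG_post = 1 + (SG_pre−1)·V_pre/V_post
V_post = 30.1 − 4.2·(69/60) = 25.2700
SG_post = 1 + (1.044 − 1)·30.1/25.2700

1.0524


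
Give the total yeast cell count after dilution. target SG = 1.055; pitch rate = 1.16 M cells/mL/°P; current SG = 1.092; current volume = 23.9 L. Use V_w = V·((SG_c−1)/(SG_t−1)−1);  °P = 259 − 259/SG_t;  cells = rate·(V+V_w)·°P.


V_w = 23.9·((1.092−1)/(1.055−1)−1) = 16.0782
V_final = 23.9 + 16.0782 = 39.9782
°P = 259 − 259/1.055 = 13.5024
cells = 1.16·39.9782·13.5024

626.1682 billion cells


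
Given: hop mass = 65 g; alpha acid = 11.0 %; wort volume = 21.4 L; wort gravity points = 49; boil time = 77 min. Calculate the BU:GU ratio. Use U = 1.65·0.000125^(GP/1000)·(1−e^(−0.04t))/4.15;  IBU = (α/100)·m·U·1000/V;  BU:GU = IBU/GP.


U = 1.65·0.000125^(49/1000)·(1−e^(−0.04·77))/4.15 = 0.2442
IBU = (11.0/100)·65·0.2442·1000/21.4 = 81.5913
BU:GU = 81.5913/49

1.6651


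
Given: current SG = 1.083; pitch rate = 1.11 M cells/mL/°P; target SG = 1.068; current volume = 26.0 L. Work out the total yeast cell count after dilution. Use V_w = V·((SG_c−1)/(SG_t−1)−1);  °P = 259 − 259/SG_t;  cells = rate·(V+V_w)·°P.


V_w = 26.0·((1.083−1)/(1.068−1)−1) = 5.7353
V_final = 26.0 + 5.7353 = 31.7353
°P = 259 − 259/1.068 = 16.4906
cells = 1.11·31.7353·16.4906

580.9021 billion cells


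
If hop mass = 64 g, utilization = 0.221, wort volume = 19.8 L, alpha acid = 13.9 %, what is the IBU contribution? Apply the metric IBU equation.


IBU = (α/100)·mass·U·1000 / V
IBU = (13.9/100)·64·0.221·1000 / 19.8

99.2937 IBU


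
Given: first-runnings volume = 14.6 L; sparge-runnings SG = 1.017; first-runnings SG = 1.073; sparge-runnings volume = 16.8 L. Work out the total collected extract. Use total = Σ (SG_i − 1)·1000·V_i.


first = (1.073 − 1)·1000·14.6 = 1065.8000
sparge = (1.017 − 1)·1000·16.8 = 285.6000
total = 1065.8000 + 285.6000

1351.4000 gravity·L


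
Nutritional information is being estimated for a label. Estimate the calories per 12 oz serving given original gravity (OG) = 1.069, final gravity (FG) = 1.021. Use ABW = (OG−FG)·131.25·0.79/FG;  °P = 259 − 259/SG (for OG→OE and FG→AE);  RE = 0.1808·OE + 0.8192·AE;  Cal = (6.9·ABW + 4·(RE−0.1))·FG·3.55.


ABW = (1.069 − 1.021)·131.25·0.79/1.021 = 4.8746
OE = 259 − 259/1.069 = 16.7175 °P
AE = 259 − 259/1.021 = 5.3271 °P
RE = 0.1808·16.7175 + 0.8192·5.3271 = 7.3865 °P
Cal = (6.9·4.8746 + 4·(7.3865−0.1))·1.021·3.55

227.5529 kcal


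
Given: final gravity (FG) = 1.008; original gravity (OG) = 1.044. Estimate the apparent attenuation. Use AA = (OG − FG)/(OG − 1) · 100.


AA = (1.044 − 1.008)/(1.044 − 1) · 100

81.8182 %


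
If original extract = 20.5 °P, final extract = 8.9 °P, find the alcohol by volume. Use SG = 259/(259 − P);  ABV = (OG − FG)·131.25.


OG = 259/(259 − 20.5) = 1.0860
FG = 259/(259 − 8.9) = 1.0356
ABV = (1.0860 − 1.0356)·131.25

6.6108 % ABV


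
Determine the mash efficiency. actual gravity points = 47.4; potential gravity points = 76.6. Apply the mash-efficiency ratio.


efficiency = actual / potential × 100
efficiency = 47.4 / 76.6 × 100

61.8799 %


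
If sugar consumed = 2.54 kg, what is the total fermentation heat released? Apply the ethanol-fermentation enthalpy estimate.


Q = m_sugar · 590 kJ/kg
Q = 2.54 · 590

1498.6000 kJ


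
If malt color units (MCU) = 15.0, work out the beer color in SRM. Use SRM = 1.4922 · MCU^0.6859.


SRM = 1.4922 · 15.0^0.6859

9.5611 SRM


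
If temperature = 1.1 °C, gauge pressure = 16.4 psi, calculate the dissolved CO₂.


vols = (P + 14.695)·(0.01821 + 0.09011·e^(−0.04·T))
vols = (16.4 + 14.695)·(0.01821 + 0.09011·e^(−0.04·1.1))

3.2476 volumes


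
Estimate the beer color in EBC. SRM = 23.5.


EBC = SRM · 1.97
EBC = 23.5 · 1.97

46.2950 EBC


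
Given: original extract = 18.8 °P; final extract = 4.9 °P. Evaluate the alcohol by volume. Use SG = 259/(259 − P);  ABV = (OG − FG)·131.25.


OG = 259/(259 − 18.8) = 1.0783
FG = 259/(259 − 4.9) = 1.0193
ABV = (1.0783 − 1.0193)·131.25

7.7417 % ABV


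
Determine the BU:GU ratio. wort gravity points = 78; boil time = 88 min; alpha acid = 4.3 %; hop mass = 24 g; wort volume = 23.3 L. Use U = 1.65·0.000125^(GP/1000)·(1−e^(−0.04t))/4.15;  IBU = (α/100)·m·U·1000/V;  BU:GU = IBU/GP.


U = 1.65·0.000125^(78/1000)·(1−e^(−0.04·88))/4.15 = 0.1914
IBU = (4.3/100)·24·0.1914·1000/23.3 = 8.4775
BU:GU = 8.4775/78

0.1087


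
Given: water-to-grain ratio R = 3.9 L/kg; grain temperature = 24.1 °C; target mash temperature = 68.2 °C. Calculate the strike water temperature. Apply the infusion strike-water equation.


T_strike = (0.41/R)·(T_mash − T_grain) + T_mash
T_strike = (0.41/3.9)·(68.2 − 24.1) + 68.2

72.8362 °C


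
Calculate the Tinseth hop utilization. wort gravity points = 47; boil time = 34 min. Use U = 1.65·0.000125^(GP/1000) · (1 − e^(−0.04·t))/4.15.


bigness = 1.65·0.000125^(47/1000) = 1.0815
boil_factor = (1 − e^(−0.04·34))/4.15 = 0.1791
U = 1.0815 · 0.1791

0.1937


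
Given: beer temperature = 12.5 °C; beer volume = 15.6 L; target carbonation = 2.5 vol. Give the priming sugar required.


residual = 14.695·(0.01821 + 0.09011·e^(−0.04·T));  sugar = (target − residual)·4.0·V
residual = 14.695·(0.01821 + 0.09011·e^(−0.04·12.5)) = 1.0707
sugar = (2.5 − 1.0707)·4.0·15.6

89.1856 g


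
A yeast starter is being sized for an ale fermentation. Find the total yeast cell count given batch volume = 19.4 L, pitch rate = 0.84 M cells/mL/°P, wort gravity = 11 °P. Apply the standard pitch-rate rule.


cells (billions) = rate · V_L · °P
cells = 0.84 · 19.4 · 11

179.2560 billion cells


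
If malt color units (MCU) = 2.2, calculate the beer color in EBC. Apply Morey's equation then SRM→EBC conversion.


SRM = 1.4922·MCU^0.6859;  EBC = SRM·1.97
SRM = 1.4922·2.2^0.6859 = 2.5627
EBC = 2.5627·1.97

5.0485 EBC


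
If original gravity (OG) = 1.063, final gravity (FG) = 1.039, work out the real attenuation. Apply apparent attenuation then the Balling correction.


AA = (OG−FG)/(OG−1)·100;  RA = AA·0.8192
AA = (1.063 − 1.039)/(1.063 − 1)·100 = 38.0952
RA = 38.0952·0.8192

31.2076 %


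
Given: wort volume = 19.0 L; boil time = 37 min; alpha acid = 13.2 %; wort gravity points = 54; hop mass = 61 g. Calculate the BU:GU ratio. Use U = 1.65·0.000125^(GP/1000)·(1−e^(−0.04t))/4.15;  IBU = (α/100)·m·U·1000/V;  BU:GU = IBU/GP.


U = 1.65·0.000125^(54/1000)·(1−e^(−0.04·37))/4.15 = 0.1890
IBU = (13.2/100)·61·0.1890·1000/19.0 = 80.1014
BU:GU = 80.1014/54

1.4834


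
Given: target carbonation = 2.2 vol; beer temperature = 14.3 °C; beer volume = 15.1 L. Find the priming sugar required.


residual = 14.695·(0.01821 + 0.09011·e^(−0.04·T));  sugar = (target − residual)·4.0·V
residual = 14.695·(0.01821 + 0.09011·e^(−0.04·14.3)) = 1.0149
sugar = (2.2 − 1.0149)·4.0·15.1

71.5770 g
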